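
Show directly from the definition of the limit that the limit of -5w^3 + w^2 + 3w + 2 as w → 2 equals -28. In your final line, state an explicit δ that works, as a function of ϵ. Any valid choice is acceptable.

Let ϵ > 0. We want δ > 0 such that 0 < |w − 2| < δ implies |(-5w^3 + w^2 + 3w + 2) + 28| < ϵ.
(-5w^3 + w^2 + 3w + 2) + 28 = -5w^3 + w^2 + 3w + 30 = (w − 2)(-5w^2 - 9w - 15).
So |(-5w^3 + w^2 + 3w + 2) + 28| = |w − 2|·|-5w^2 - 9w - 15|.
Assume first that |w − 2| < 1, so |w| < 3. Then |-5w^2 - 9w - 15| ≤ 5·3^2 + 9·3 + 15 = 87.
Hence |(-5w^3 + w^2 + 3w + 2) + 28| ≤ 87|w − 2| < ϵ provided |w − 2| < ϵ/87.
Take δ = min(1, ϵ/87). Then 0 < |w − 2| < δ gives both |w − 2| < 1 and |w − 2| < ϵ/87, so |(-5w^3 + w^2 + 3w + 2) + 28| < ϵ.

δ = min(1, ϵ/87)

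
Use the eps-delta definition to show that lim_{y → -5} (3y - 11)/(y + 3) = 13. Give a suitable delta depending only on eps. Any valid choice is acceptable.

delta = min(1, (1/10)eps)

Let eps > 0 be given. We want delta > 0 with 0 < |y + 5| < delta ⇒ |(3y - 11)/(y + 3) − 13| < eps.
Combining over a common denominator, (3y - 11)/(y + 3) − 13 = [(3y - 11)·(-2) − (-26)·(y + 3)] / [(-2)·(y + 3)] = 20(y + 5) / ((-2)(y + 3)).
So |(3y - 11)/(y + 3) − 13| = 20|y + 5| / (2·|y + 3|).
Restrict delta ≤ 1. Then |y + 5| < 1 gives |y + 3| = |(y + 5) + (-2)| ≥ 2 − 1 = 1.
Hence |(3y - 11)/(y + 3) − 13| < 20|y + 5|/(2·1) = 10|y + 5|, which is < eps once |y + 5| < (1/10)eps.
Take delta = min(1, (1/10)eps). Then 0 < |y + 5| < delta forces both bounds, so |(3y - 11)/(y + 3) − 13| < eps.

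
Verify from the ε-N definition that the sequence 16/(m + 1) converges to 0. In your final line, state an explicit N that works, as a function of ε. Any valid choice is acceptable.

N = 16/ε

Let ε > 0. For m ≥ 1, |16/(m + 1) − 0| = 16/(m + 1) ≤ 16/m.
We need 16/m < ε, i.e. m > 16/ε.
Take N = 16/ε. If m > N then |16/(m + 1)| ≤ 16/m < ε.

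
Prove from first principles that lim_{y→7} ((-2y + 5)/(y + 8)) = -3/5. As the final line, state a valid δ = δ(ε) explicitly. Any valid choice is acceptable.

δ = min(15/2, (75/14)ε)

Fix ε > 0. We want δ > 0 with 0 < |y − 7| < δ ⇒ |(-2y + 5)/(y + 8) + 3/5| < ε.
Combining over a common denominator, (-2y + 5)/(y + 8) + 3/5 = [(-2y + 5)·15 − (-9)·(y + 8)] / [15·(y + 8)] = -21(y − 7) / (15(y + 8)).
So |(-2y + 5)/(y + 8) + 3/5| = 21|y − 7| / (15·|y + 8|).
Require δ ≤ 15/2, so |y + 8| ≥ |15| − |y − 7| > 15 − 15/2 = 15/2.
Hence |(-2y + 5)/(y + 8) + 3/5| < 21|y − 7|/(15·(15/2)) = (14/75)|y − 7|, which is < ε once |y − 7| < (75/14)ε.
Take δ = min(15/2, (75/14)ε). Then 0 < |y − 7| < δ forces both bounds, so |(-2y + 5)/(y + 8) + 3/5| < ε.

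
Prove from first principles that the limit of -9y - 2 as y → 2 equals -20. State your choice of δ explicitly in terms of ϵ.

δ = ϵ/9

Let ϵ > 0 be given. We need δ > 0 so that 0 < |y − 2| < δ implies |(-9y - 2) + 20| < ϵ.
Since (-9y - 2) + 20 = -9(y − 2), we have |(-9y - 2) + 20| = 9|y − 2|.
Thus it suffices that |y − 2| < ϵ/9.
Take δ = ϵ/9. If 0 < |y − 2| < δ then |(-9y - 2) + 20| = 9|y − 2| < 9·(ϵ/9) = ϵ.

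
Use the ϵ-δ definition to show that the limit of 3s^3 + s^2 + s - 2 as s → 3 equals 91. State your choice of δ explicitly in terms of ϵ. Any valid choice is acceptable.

δ = min(1, ϵ/119)

Suppose ϵ > 0. We want δ > 0 such that 0 < |s − 3| < δ implies |(3s^3 + s^2 + s - 2) − 91| < ϵ.
(3s^3 + s^2 + s - 2) − 91 = 3s^3 + s^2 + s - 93 = (s − 3)(3s^2 + 10s + 31).
So |(3s^3 + s^2 + s - 2) − 91| = |s − 3|·|3s^2 + 10s + 31|.
Require δ ≤ 1. Then |s − 3| < 1 gives |s| < 4, and by the triangle inequality |3s^2 + 10s + 31| ≤ 3·4^2 + 10·4 + 31 = 119.
Hence |(3s^3 + s^2 + s - 2) − 91| ≤ 119|s − 3| < ϵ provided |s − 3| < ϵ/119.
Take δ = min(1, ϵ/119). Then 0 < |s − 3| < δ gives both |s − 3| < 1 and |s − 3| < ϵ/119, so |(3s^3 + s^2 + s - 2) − 91| < ϵ.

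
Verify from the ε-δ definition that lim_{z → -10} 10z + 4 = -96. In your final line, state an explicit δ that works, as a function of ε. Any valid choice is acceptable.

δ = ε/10

Fix ε > 0. We need δ > 0 so that 0 < |z + 10| < δ implies |(10z + 4) + 96| < ε.
|(10z + 4) + 96| = |10z + 100| = 10|z + 10|.
So 10|z + 10| < ε exactly when |z + 10| < ε/10.
Take δ = ε/10. If 0 < |z + 10| < δ then |(10z + 4) + 96| = 10|z + 10| < 10·(ε/10) = ε.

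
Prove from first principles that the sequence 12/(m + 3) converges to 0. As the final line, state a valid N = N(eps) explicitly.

Fix eps > 0. For m ≥ 1, |12/(m + 3) − 0| = 12/(m + 3) ≤ 12/m.
We need 12/m < eps, i.e. m > 12/eps.
Take N = 12/eps. If m > N then |12/(m + 3)| ≤ 12/m < eps.

N = 12/eps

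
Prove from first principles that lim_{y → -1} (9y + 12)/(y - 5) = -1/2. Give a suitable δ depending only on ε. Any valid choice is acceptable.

δ = min(3, (6/19)ε)

Fix ε > 0. We want δ > 0 with 0 < |y + 1| < δ ⇒ |(9y + 12)/(y - 5) + 1/2| < ε.
Combining over a common denominator, (9y + 12)/(y - 5) + 1/2 = [(9y + 12)·(-6) − 3·(y - 5)] / [(-6)·(y - 5)] = -57(y + 1) / ((-6)(y - 5)).
So |(9y + 12)/(y - 5) + 1/2| = 57|y + 1| / (6·|y − 5|).
Require δ ≤ 3, so |y − 5| ≥ |-6| − |y + 1| > 6 − 3 = 3.
Hence |(9y + 12)/(y - 5) + 1/2| < 57|y + 1|/(6·3) = (19/6)|y + 1|, which is < ε once |y + 1| < (6/19)ε.
Take δ = min(3, (6/19)ε). Then 0 < |y + 1| < δ forces both bounds, so |(9y + 12)/(y - 5) + 1/2| < ε.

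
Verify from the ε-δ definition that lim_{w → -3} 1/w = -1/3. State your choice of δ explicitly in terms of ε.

Let ε > 0. We seek δ > 0 such that 0 < |w + 3| < δ implies |1/w + 1/3| < ε.
|1/w + 1/3| = |-3 − w|/(3·|w|) = |w + 3|/(3|w|).
Restrict δ ≤ 3/2. Then |w + 3| < 3/2 gives |w| > 3/2, so 3|w| > 9/2.
Then |1/w + 1/3| < |w + 3|/(9/2), which is < ε when |w + 3| < (9/2)ε.
Take δ = min(3/2, (9/2)ε). Then 0 < |w + 3| < δ gives both |w + 3| < 3/2 and |w + 3| < (9/2)ε, so |1/w + 1/3| < ε.

δ = min(3/2, (9/2)ε)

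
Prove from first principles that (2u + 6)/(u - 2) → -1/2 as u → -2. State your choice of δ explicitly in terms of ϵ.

Fix ϵ > 0. We want δ > 0 with 0 < |u + 2| < δ ⇒ |(2u + 6)/(u - 2) + 1/2| < ϵ.
Combining over a common denominator, (2u + 6)/(u - 2) + 1/2 = [(2u + 6)·(-4) − 2·(u - 2)] / [(-4)·(u - 2)] = -10(u + 2) / ((-4)(u - 2)).
So |(2u + 6)/(u - 2) + 1/2| = 10|u + 2| / (4·|u − 2|).
Restrict δ ≤ 2. Then |u + 2| < 2 gives |u − 2| = |(u + 2) + (-4)| ≥ 4 − 2 = 2.
Hence |(2u + 6)/(u - 2) + 1/2| < 10|u + 2|/(4·2) = (5/4)|u + 2|, which is < ϵ once |u + 2| < (4/5)ϵ.
Take δ = min(2, (4/5)ϵ). Then 0 < |u + 2| < δ forces both bounds, so |(2u + 6)/(u - 2) + 1/2| < ϵ.

δ = min(2, (4/5)ϵ)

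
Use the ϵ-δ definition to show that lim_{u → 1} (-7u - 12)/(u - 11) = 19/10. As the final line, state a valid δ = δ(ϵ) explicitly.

Let ϵ > 0 be given. We want δ > 0 with 0 < |u − 1| < δ ⇒ |(-7u - 12)/(u - 11) − (19/10)| < ϵ.
Combining over a common denominator, (-7u - 12)/(u - 11) − (19/10) = [(-7u - 12)·(-10) − (-19)·(u - 11)] / [(-10)·(u - 11)] = 89(u − 1) / ((-10)(u - 11)).
So |(-7u - 12)/(u - 11) − (19/10)| = 89|u − 1| / (10·|u − 11|).
Restrict δ ≤ 5. Then |u − 1| < 5 gives |u − 11| = |(u − 1) + (-10)| ≥ 10 − 5 = 5.
Hence |(-7u - 12)/(u - 11) − (19/10)| < 89|u − 1|/(10·5) = (89/50)|u − 1|, which is < ϵ once |u − 1| < (50/89)ϵ.
Take δ = min(5, (50/89)ϵ). Then 0 < |u − 1| < δ forces both bounds, so |(-7u - 12)/(u - 11) − (19/10)| < ϵ.

δ = min(5, (50/89)ϵ)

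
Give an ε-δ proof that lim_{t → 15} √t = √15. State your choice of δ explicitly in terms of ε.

δ = min(15, √15·ε)

Suppose ε > 0. We want δ > 0 such that 0 < |t − 15| < δ implies |√t − √15| < ε.
Multiplying by the conjugate, |√t − √15| = |t − 15|/(√t + √15).
Restrict δ ≤ 15 so that |t − 15| < 15 forces t > 0, and then √t + √15 > √15.
Hence |√t − √15| < |t − 15|/√15, which is < ε once |t − 15| < √15·ε.
Take δ = min(15, √15·ε). If 0 < |t − 15| < δ then t > 0 and |√t − √15| < |t − 15|/√15 < ε.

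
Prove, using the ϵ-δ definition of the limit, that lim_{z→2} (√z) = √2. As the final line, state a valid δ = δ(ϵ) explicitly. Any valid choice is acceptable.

δ = min(2, √2·ϵ)

Let ϵ > 0 be given. We want δ > 0 such that 0 < |z − 2| < δ implies |√z − √2| < ϵ.
Rationalise: √z − √2 = (z − 2)/(√z + √2), so |√z − √2| = |z − 2|/(√z + √2).
Restrict δ ≤ 2 so that |z − 2| < 2 forces z > 0, and then √z + √2 > √2.
Hence |√z − √2| < |z − 2|/√2, which is < ϵ once |z − 2| < √2·ϵ.
Take δ = min(2, √2·ϵ). If 0 < |z − 2| < δ then z > 0 and |√z − √2| < |z − 2|/√2 < ϵ.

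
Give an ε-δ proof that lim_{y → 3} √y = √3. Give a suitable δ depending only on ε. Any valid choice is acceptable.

δ = min(3, √3·ε)

Let ε > 0. We want δ > 0 such that 0 < |y − 3| < δ implies |√y − √3| < ε.
Multiplying by the conjugate, |√y − √3| = |y − 3|/(√y + √3).
Restrict δ ≤ 3 so that |y − 3| < 3 forces y > 0, and then √y + √3 > √3.
Hence |√y − √3| < |y − 3|/√3, which is < ε once |y − 3| < √3·ε.
Take δ = min(3, √3·ε). If 0 < |y − 3| < δ then y > 0 and |√y − √3| < |y − 3|/√3 < ε.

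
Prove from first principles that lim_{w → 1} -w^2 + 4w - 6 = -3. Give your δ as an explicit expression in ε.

Fix ε > 0. We want δ > 0 such that 0 < |w − 1| < δ implies |(-w^2 + 4w - 6) + 3| < ε.
(-w^2 + 4w - 6) + 3 = -w^2 + 4w - 3 = (w − 1)(-w + 3).
So |(-w^2 + 4w - 6) + 3| = |w − 1|·|-w + 3|.
Require δ ≤ 1. Then |w − 1| < 1 gives |w| < 2, and by the triangle inequality |-w + 3| ≤ 2 + 3 = 5.
Hence |(-w^2 + 4w - 6) + 3| ≤ 5|w − 1| < ε provided |w − 1| < ε/5.
Choosing δ = min(1, ε/5) ensures both conditions, hence |(-w^2 + 4w - 6) + 3| < ε.

δ = min(1, ε/5)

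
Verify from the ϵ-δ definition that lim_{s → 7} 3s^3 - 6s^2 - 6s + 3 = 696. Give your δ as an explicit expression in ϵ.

δ = min(1, ϵ/411)

Fix ϵ > 0. We want δ > 0 such that 0 < |s − 7| < δ implies |(3s^3 - 6s^2 - 6s + 3) − 696| < ϵ.
(3s^3 - 6s^2 - 6s + 3) − 696 = 3s^3 - 6s^2 - 6s - 693 = (s − 7)(3s^2 + 15s + 99).
So |(3s^3 - 6s^2 - 6s + 3) − 696| = |s − 7|·|3s^2 + 15s + 99|.
Require δ ≤ 1. Then |s − 7| < 1 gives |s| < 8, and by the triangle inequality |3s^2 + 15s + 99| ≤ 3·8^2 + 15·8 + 99 = 411.
Hence |(3s^3 - 6s^2 - 6s + 3) − 696| ≤ 411|s − 7| < ϵ provided |s − 7| < ϵ/411.
Choosing δ = min(1, ϵ/411) ensures both conditions, hence |(3s^3 - 6s^2 - 6s + 3) − 696| < ϵ.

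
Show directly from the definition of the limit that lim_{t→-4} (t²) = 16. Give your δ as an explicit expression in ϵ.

δ = min(1, ϵ/9)

Fix ϵ > 0. We seek δ > 0 with 0 < |t + 4| < δ ⇒ |t² − 16| < ϵ.
Factor: t² − 16 = (t + 4)(t - 4), so |t² − 16| = |t + 4|·|t - 4|.
Impose δ ≤ 1 so that |t| < 5; then |t - 4| ≤ 9.
Hence |t² − 16| ≤ 9|t + 4|, which is < ϵ once |t + 4| < ϵ/9.
Take δ = min(1, ϵ/9). If 0 < |t + 4| < δ then both bounds hold and |t² − 16| ≤ 9|t + 4| < 9·(ϵ/9) = ϵ.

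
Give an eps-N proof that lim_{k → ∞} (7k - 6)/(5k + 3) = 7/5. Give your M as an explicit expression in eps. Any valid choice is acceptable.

M = (51/25)/eps

Let eps > 0 be given. For k ≥ 1, |(7k - 6)/(5k + 3) − (7/5)| = |-51|/(5(5k + 3)) = 51/(5(5k + 3)).
Since 5k + 3 ≥ 5k for k ≥ 1, this is ≤ 51/(5·5k) = (51/25)/k.
So |(7k - 6)/(5k + 3) − (7/5)| < eps whenever k > (51/25)/eps.
Take M = (51/25)/eps. If k > M then |(7k - 6)/(5k + 3) − (7/5)| ≤ (51/25)/k < eps.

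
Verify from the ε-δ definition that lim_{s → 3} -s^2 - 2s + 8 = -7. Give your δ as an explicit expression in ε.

Fix ε > 0. We want δ > 0 such that 0 < |s − 3| < δ implies |(-s^2 - 2s + 8) + 7| < ε.
(-s^2 - 2s + 8) + 7 = -s^2 - 2s + 15 = (s − 3)(-s - 5).
So |(-s^2 - 2s + 8) + 7| = |s − 3|·|-s - 5|.
Require δ ≤ 1. Then |s − 3| < 1 gives |s| < 4, and by the triangle inequality |-s - 5| ≤ 4 + 5 = 9.
Hence |(-s^2 - 2s + 8) + 7| ≤ 9|s − 3| < ε provided |s − 3| < ε/9.
Take δ = min(1, ε/9). Then 0 < |s − 3| < δ gives both |s − 3| < 1 and |s − 3| < ε/9, so |(-s^2 - 2s + 8) + 7| < ε.

δ = min(1, ε/9)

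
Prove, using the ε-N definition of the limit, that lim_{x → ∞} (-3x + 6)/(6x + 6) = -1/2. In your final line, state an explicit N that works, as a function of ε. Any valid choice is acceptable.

N = (3/2)/ε

Fix ε > 0. We seek N > 0 such that x > N implies |(-3x + 6)/(6x + 6) + 1/2| < ε.
(-3x + 6)/(6x + 6) + 1/2 = (6(-3x + 6) − (-3)(6x + 6)) / (6(6x + 6)) = 54/(6(6x + 6)).
For x > 0 we have 6x + 6 > 6x, so |(-3x + 6)/(6x + 6) + 1/2| = 54/(6(6x + 6)) < 54/(6·6x) = (3/2)/x.
Thus |(-3x + 6)/(6x + 6) + 1/2| < ε whenever x > (3/2)/ε.
Take N = (3/2)/ε. If x > N then |(-3x + 6)/(6x + 6) + 1/2| < (3/2)/x < ε.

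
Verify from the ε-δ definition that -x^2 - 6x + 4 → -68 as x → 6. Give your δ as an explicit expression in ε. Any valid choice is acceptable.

Suppose ε > 0. We want δ > 0 such that 0 < |x − 6| < δ implies |(-x^2 - 6x + 4) + 68| < ε.
(-x^2 - 6x + 4) + 68 = -x^2 - 6x + 72 = (x − 6)(-x - 12).
So |(-x^2 - 6x + 4) + 68| = |x − 6|·|-x - 12|.
Assume first that |x − 6| < 1, so |x| < 7. Then |-x - 12| ≤ 7 + 12 = 19.
Hence |(-x^2 - 6x + 4) + 68| ≤ 19|x − 6| < ε provided |x − 6| < ε/19.
Take δ = min(1, ε/19). Then 0 < |x − 6| < δ gives both |x − 6| < 1 and |x − 6| < ε/19, so |(-x^2 - 6x + 4) + 68| < ε.

δ = min(1, ε/19)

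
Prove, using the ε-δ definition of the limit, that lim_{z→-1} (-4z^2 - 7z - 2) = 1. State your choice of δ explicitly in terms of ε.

Fix ε > 0. We want δ > 0 such that 0 < |z + 1| < δ implies |(-4z^2 - 7z - 2) − 1| < ε.
(-4z^2 - 7z - 2) − 1 = -4z^2 - 7z - 3 = (z + 1)(-4z - 3).
So |(-4z^2 - 7z - 2) − 1| = |z + 1|·|-4z - 3|.
Require δ ≤ 2. Then |z + 1| < 2 gives |z| < 3, and by the triangle inequality |-4z - 3| ≤ 4·3 + 3 = 15.
Hence |(-4z^2 - 7z - 2) − 1| ≤ 15|z + 1| < ε provided |z + 1| < ε/15.
Choosing δ = min(2, ε/15) ensures both conditions, hence |(-4z^2 - 7z - 2) − 1| < ε.

δ = min(2, ε/15)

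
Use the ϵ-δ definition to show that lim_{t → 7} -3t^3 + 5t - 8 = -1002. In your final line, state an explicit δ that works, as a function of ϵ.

Let ϵ > 0. We want δ > 0 such that 0 < |t − 7| < δ implies |(-3t^3 + 5t - 8) + 1002| < ϵ.
(-3t^3 + 5t - 8) + 1002 = -3t^3 + 5t + 994 = (t − 7)(-3t^2 - 21t - 142).
So |(-3t^3 + 5t - 8) + 1002| = |t − 7|·|-3t^2 - 21t - 142|.
Require δ ≤ 1. Then |t − 7| < 1 gives |t| < 8, and by the triangle inequality |-3t^2 - 21t - 142| ≤ 3·8^2 + 21·8 + 142 = 502.
Hence |(-3t^3 + 5t - 8) + 1002| ≤ 502|t − 7| < ϵ provided |t − 7| < ϵ/502.
Choosing δ = min(1, ϵ/502) ensures both conditions, hence |(-3t^3 + 5t - 8) + 1002| < ϵ.

δ = min(1, ϵ/502)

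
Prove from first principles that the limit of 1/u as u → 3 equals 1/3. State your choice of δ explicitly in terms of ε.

δ = min(3/2, (9/2)ε)

Suppose ε > 0. We seek δ > 0 such that 0 < |u − 3| < δ implies |1/u − (1/3)| < ε.
|1/u − (1/3)| = |3 − u|/(3·|u|) = |u − 3|/(3|u|).
Restrict δ ≤ 3/2. Then |u − 3| < 3/2 gives |u| > 3/2, so 3|u| > 9/2.
Then |1/u − (1/3)| < |u − 3|/(9/2), which is < ε when |u − 3| < (9/2)ε.
Take δ = min(3/2, (9/2)ε). Then 0 < |u − 3| < δ gives both |u − 3| < 3/2 and |u − 3| < (9/2)ε, so |1/u − (1/3)| < ε.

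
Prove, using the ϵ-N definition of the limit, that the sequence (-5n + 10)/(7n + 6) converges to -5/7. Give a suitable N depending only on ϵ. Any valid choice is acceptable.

Let ϵ > 0. For n ≥ 1, |(-5n + 10)/(7n + 6) + 5/7| = |100|/(7(7n + 6)) = 100/(7(7n + 6)).
Since 7n + 6 ≥ 7n for n ≥ 1, this is ≤ 100/(7·7n) = (100/49)/n.
So |(-5n + 10)/(7n + 6) + 5/7| < ϵ whenever n > (100/49)/ϵ.
Take N = (100/49)/ϵ. If n > N then |(-5n + 10)/(7n + 6) + 5/7| ≤ (100/49)/n < ϵ.

N = (100/49)/ϵ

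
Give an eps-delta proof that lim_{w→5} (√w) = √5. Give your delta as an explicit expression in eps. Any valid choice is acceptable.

Suppose eps > 0. We want delta > 0 such that 0 < |w − 5| < delta implies |√w − √5| < eps.
Multiplying by the conjugate, |√w − √5| = |w − 5|/(√w + √5).
Restrict delta ≤ 5 so that |w − 5| < 5 forces w > 0, and then √w + √5 > √5.
Hence |√w − √5| < |w − 5|/√5, which is < eps once |w − 5| < √5·eps.
Take delta = min(5, √5·eps). If 0 < |w − 5| < delta then w > 0 and |√w − √5| < |w − 5|/√5 < eps.

delta = min(5, √5·eps)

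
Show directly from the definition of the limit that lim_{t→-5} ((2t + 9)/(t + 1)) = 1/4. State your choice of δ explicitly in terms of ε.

Suppose ε > 0. We want δ > 0 with 0 < |t + 5| < δ ⇒ |(2t + 9)/(t + 1) − (1/4)| < ε.
Combining over a common denominator, (2t + 9)/(t + 1) − (1/4) = [(2t + 9)·(-4) − (-1)·(t + 1)] / [(-4)·(t + 1)] = -7(t + 5) / ((-4)(t + 1)).
So |(2t + 9)/(t + 1) − (1/4)| = 7|t + 5| / (4·|t + 1|).
Restrict δ ≤ 2. Then |t + 5| < 2 gives |t + 1| = |(t + 5) + (-4)| ≥ 4 − 2 = 2.
Hence |(2t + 9)/(t + 1) − (1/4)| < 7|t + 5|/(4·2) = (7/8)|t + 5|, which is < ε once |t + 5| < (8/7)ε.
Take δ = min(2, (8/7)ε). Then 0 < |t + 5| < δ forces both bounds, so |(2t + 9)/(t + 1) − (1/4)| < ε.

δ = min(2, (8/7)ε)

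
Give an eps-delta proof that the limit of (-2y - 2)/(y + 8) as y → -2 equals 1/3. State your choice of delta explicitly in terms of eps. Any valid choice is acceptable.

delta = min(3, (9/7)eps)

Let eps > 0. We want delta > 0 with 0 < |y + 2| < delta ⇒ |(-2y - 2)/(y + 8) − (1/3)| < eps.
Combining over a common denominator, (-2y - 2)/(y + 8) − (1/3) = [(-2y - 2)·6 − 2·(y + 8)] / [6·(y + 8)] = -14(y + 2) / (6(y + 8)).
So |(-2y - 2)/(y + 8) − (1/3)| = 14|y + 2| / (6·|y + 8|).
Restrict delta ≤ 3. Then |y + 2| < 3 gives |y + 8| = |(y + 2) + 6| ≥ 6 − 3 = 3.
Hence |(-2y - 2)/(y + 8) − (1/3)| < 14|y + 2|/(6·3) = (7/9)|y + 2|, which is < eps once |y + 2| < (9/7)eps.
Take delta = min(3, (9/7)eps). Then 0 < |y + 2| < delta forces both bounds, so |(-2y - 2)/(y + 8) − (1/3)| < eps.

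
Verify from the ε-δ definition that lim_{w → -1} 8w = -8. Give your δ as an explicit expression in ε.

Let ε > 0. We need δ > 0 so that 0 < |w + 1| < δ implies |(8w) + 8| < ε.
|(8w) + 8| = |8w + 8| = 8|w + 1|.
So 8|w + 1| < ε exactly when |w + 1| < ε/8.
Choosing δ = ε/8 gives |(8w) + 8| = 8|w + 1| < ε whenever |w + 1| < δ.

δ = ε/8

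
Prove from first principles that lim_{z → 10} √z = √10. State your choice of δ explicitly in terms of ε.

Suppose ε > 0. We want δ > 0 such that 0 < |z − 10| < δ implies |√z − √10| < ε.
Rationalise: √z − √10 = (z − 10)/(√z + √10), so |√z − √10| = |z − 10|/(√z + √10).
Restrict δ ≤ 10 so that |z − 10| < 10 forces z > 0, and then √z + √10 > √10.
Hence |√z − √10| < |z − 10|/√10, which is < ε once |z − 10| < √10·ε.
Take δ = min(10, √10·ε). If 0 < |z − 10| < δ then z > 0 and |√z − √10| < |z − 10|/√10 < ε.

δ = min(10, √10·ε)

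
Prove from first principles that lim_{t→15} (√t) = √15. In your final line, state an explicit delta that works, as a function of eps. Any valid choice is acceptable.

delta = min(15, √15·eps)

Suppose eps > 0. We want delta > 0 such that 0 < |t − 15| < delta implies |√t − √15| < eps.
Rationalise: √t − √15 = (t − 15)/(√t + √15), so |√t − √15| = |t − 15|/(√t + √15).
Restrict delta ≤ 15 so that |t − 15| < 15 forces t > 0, and then √t + √15 > √15.
Hence |√t − √15| < |t − 15|/√15, which is < eps once |t − 15| < √15·eps.
Take delta = min(15, √15·eps). If 0 < |t − 15| < delta then t > 0 and |√t − √15| < |t − 15|/√15 < eps.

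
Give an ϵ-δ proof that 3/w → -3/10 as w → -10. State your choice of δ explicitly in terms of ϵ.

Fix ϵ > 0. We seek δ > 0 such that 0 < |w + 10| < δ implies |3/w + 3/10| < ϵ.
|3/w + 3/10| = 3·|-10 − w|/(10·|w|) = 3|w + 10|/(10|w|).
Require δ ≤ 5 so that |w| > 10 − 5 = 5, hence 10|w| > 50.
Then |3/w + 3/10| < 3|w + 10|/50, which is < ϵ when |w + 10| < (50/3)ϵ.
Take δ = min(5, (50/3)ϵ). Then 0 < |w + 10| < δ gives both |w + 10| < 5 and |w + 10| < (50/3)ϵ, so |3/w + 3/10| < ϵ.

δ = min(5, (50/3)ϵ)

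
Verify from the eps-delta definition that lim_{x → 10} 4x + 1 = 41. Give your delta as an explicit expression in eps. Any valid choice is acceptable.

Let eps > 0 be given. We need delta > 0 so that 0 < |x − 10| < delta implies |(4x + 1) − 41| < eps.
Since (4x + 1) − 41 = 4(x − 10), we have |(4x + 1) − 41| = 4|x − 10|.
So 4|x − 10| < eps exactly when |x − 10| < eps/4.
Take delta = eps/4. If 0 < |x − 10| < delta then |(4x + 1) − 41| = 4|x − 10| < 4·(eps/4) = eps.

delta = eps/4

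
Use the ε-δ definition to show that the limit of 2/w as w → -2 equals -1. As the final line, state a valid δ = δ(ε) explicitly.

Fix ε > 0. We seek δ > 0 such that 0 < |w + 2| < δ implies |2/w + 1| < ε.
|2/w + 1| = 2·|-2 − w|/(2·|w|) = 2|w + 2|/(2|w|).
Restrict δ ≤ 1. Then |w + 2| < 1 gives |w| > 1, so 2|w| > 2.
Then |2/w + 1| < 2|w + 2|/2, which is < ε when |w + 2| < ε.
Take δ = min(1, ε). Then 0 < |w + 2| < δ gives both |w + 2| < 1 and |w + 2| < ε, so |2/w + 1| < ε.

δ = min(1, ε)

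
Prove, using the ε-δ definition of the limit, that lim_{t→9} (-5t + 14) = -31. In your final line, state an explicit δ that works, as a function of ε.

Let ε > 0 be given. We need δ > 0 so that 0 < |t − 9| < δ implies |(-5t + 14) + 31| < ε.
Since (-5t + 14) + 31 = -5(t − 9), we have |(-5t + 14) + 31| = 5|t − 9|.
So 5|t − 9| < ε exactly when |t − 9| < ε/5.
Choosing δ = ε/5 gives |(-5t + 14) + 31| = 5|t − 9| < ε whenever |t − 9| < δ.

δ = ε/5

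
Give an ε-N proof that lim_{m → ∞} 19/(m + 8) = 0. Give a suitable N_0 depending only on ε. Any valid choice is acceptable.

Suppose ε > 0. For m ≥ 1, |19/(m + 8) − 0| = 19/(m + 8) ≤ 19/m.
We need 19/m < ε, i.e. m > 19/ε.
Take N_0 = 19/ε. If m > N_0 then |19/(m + 8)| ≤ 19/m < ε.

N_0 = 19/ε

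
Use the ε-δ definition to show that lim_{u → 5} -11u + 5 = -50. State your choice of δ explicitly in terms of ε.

Let ε > 0 be given. We need δ > 0 so that 0 < |u − 5| < δ implies |(-11u + 5) + 50| < ε.
|(-11u + 5) + 50| = |-11u + 55| = 11|u − 5|.
Thus it suffices that |u − 5| < ε/11.
Take δ = ε/11. If 0 < |u − 5| < δ then |(-11u + 5) + 50| = 11|u − 5| < 11·(ε/11) = ε.

δ = ε/11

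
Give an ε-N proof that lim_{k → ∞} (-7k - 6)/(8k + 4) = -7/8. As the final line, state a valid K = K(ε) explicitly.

Let ε > 0. For k ≥ 1, |(-7k - 6)/(8k + 4) + 7/8| = |-20|/(8(8k + 4)) = 20/(8(8k + 4)).
Since 8k + 4 ≥ 8k for k ≥ 1, this is ≤ 20/(8·8k) = (5/16)/k.
So |(-7k - 6)/(8k + 4) + 7/8| < ε whenever k > (5/16)/ε.
Take K = (5/16)/ε. If k > K then |(-7k - 6)/(8k + 4) + 7/8| ≤ (5/16)/k < ε.

K = (5/16)/ε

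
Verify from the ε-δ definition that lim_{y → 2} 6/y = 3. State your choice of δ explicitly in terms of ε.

Let ε > 0. We seek δ > 0 such that 0 < |y − 2| < δ implies |6/y − 3| < ε.
|6/y − 3| = 6·|2 − y|/(2·|y|) = 6|y − 2|/(2|y|).
Require δ ≤ 1 so that |y| > 2 − 1 = 1, hence 2|y| > 2.
Then |6/y − 3| < 6|y − 2|/2, which is < ε when |y − 2| < (1/3)ε.
Take δ = min(1, (1/3)ε). Then 0 < |y − 2| < δ gives both |y − 2| < 1 and |y − 2| < (1/3)ε, so |6/y − 3| < ε.

δ = min(1, (1/3)ε)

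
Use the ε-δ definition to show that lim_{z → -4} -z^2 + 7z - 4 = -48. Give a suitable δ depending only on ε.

Let ε > 0. We want δ > 0 such that 0 < |z + 4| < δ implies |(-z^2 + 7z - 4) + 48| < ε.
(-z^2 + 7z - 4) + 48 = -z^2 + 7z + 44 = (z + 4)(-z + 11).
So |(-z^2 + 7z - 4) + 48| = |z + 4|·|-z + 11|.
Assume first that |z + 4| < 2, so |z| < 6. Then |-z + 11| ≤ 6 + 11 = 17.
Hence |(-z^2 + 7z - 4) + 48| ≤ 17|z + 4| < ε provided |z + 4| < ε/17.
Take δ = min(2, ε/17). Then 0 < |z + 4| < δ gives both |z + 4| < 2 and |z + 4| < ε/17, so |(-z^2 + 7z - 4) + 48| < ε.

δ = min(2, ε/17)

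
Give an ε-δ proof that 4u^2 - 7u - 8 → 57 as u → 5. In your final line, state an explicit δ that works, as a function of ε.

Let ε > 0 be given. We want δ > 0 such that 0 < |u − 5| < δ implies |(4u^2 - 7u - 8) − 57| < ε.
(4u^2 - 7u - 8) − 57 = 4u^2 - 7u - 65 = (u − 5)(4u + 13).
So |(4u^2 - 7u - 8) − 57| = |u − 5|·|4u + 13|.
Require δ ≤ 1. Then |u − 5| < 1 gives |u| < 6, and by the triangle inequality |4u + 13| ≤ 4·6 + 13 = 37.
Hence |(4u^2 - 7u - 8) − 57| ≤ 37|u − 5| < ε provided |u − 5| < ε/37.
Take δ = min(1, ε/37). Then 0 < |u − 5| < δ gives both |u − 5| < 1 and |u − 5| < ε/37, so |(4u^2 - 7u - 8) − 57| < ε.

δ = min(1, ε/37)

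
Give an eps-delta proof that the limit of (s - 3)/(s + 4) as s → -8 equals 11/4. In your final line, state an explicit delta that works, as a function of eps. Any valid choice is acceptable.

delta = min(2, (8/7)eps)

Suppose eps > 0. We want delta > 0 with 0 < |s + 8| < delta ⇒ |(s - 3)/(s + 4) − (11/4)| < eps.
Combining over a common denominator, (s - 3)/(s + 4) − (11/4) = [(s - 3)·(-4) − (-11)·(s + 4)] / [(-4)·(s + 4)] = 7(s + 8) / ((-4)(s + 4)).
So |(s - 3)/(s + 4) − (11/4)| = 7|s + 8| / (4·|s + 4|).
Require delta ≤ 2, so |s + 4| ≥ |-4| − |s + 8| > 4 − 2 = 2.
Hence |(s - 3)/(s + 4) − (11/4)| < 7|s + 8|/(4·2) = (7/8)|s + 8|, which is < eps once |s + 8| < (8/7)eps.
Take delta = min(2, (8/7)eps). Then 0 < |s + 8| < delta forces both bounds, so |(s - 3)/(s + 4) − (11/4)| < eps.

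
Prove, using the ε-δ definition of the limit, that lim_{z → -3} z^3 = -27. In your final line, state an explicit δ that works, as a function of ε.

Let ε > 0 be given. We seek δ > 0 with 0 < |z + 3| < δ ⇒ |z^3 + 27| < ε.
Factor: z^3 + 27 = (z + 3)(z^2 - 3z + 9), so |z^3 + 27| = |z + 3|·|z^2 - 3z + 9|.
Impose δ ≤ 2 so that |z| < 5; then |z^2 - 3z + 9| ≤ 49.
Hence |z^3 + 27| ≤ 49|z + 3|, which is < ε once |z + 3| < ε/49.
Take δ = min(2, ε/49). If 0 < |z + 3| < δ then both bounds hold and |z^3 + 27| ≤ 49|z + 3| < 49·(ε/49) = ε.

δ = min(2, ε/49)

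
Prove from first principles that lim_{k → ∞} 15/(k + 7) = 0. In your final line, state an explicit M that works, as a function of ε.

Fix ε > 0. For k ≥ 1, |15/(k + 7) − 0| = 15/(k + 7) ≤ 15/k.
We need 15/k < ε, i.e. k > 15/ε.
Take M = 15/ε. If k > M then |15/(k + 7)| ≤ 15/k < ε.

M = 15/ε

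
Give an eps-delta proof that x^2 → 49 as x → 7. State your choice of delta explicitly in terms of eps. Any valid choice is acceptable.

Fix eps > 0. We seek delta > 0 with 0 < |x − 7| < delta ⇒ |x^2 − 49| < eps.
Factor: x^2 − 49 = (x − 7)(x + 7), so |x^2 − 49| = |x − 7|·|x + 7|.
Impose delta ≤ 1 so that |x| < 8; then |x + 7| ≤ 15.
Hence |x^2 − 49| ≤ 15|x − 7|, which is < eps once |x − 7| < eps/15.
Take delta = min(1, eps/15). If 0 < |x − 7| < delta then both bounds hold and |x^2 − 49| ≤ 15|x − 7| < 15·(eps/15) = eps.

delta = min(1, eps/15)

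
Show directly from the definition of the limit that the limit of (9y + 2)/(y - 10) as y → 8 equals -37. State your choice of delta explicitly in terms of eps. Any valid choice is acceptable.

Let eps > 0. We want delta > 0 with 0 < |y − 8| < delta ⇒ |(9y + 2)/(y - 10) + 37| < eps.
Combining over a common denominator, (9y + 2)/(y - 10) + 37 = [(9y + 2)·(-2) − 74·(y - 10)] / [(-2)·(y - 10)] = -92(y − 8) / ((-2)(y - 10)).
So |(9y + 2)/(y - 10) + 37| = 92|y − 8| / (2·|y − 10|).
Require delta ≤ 1, so |y − 10| ≥ |-2| − |y − 8| > 2 − 1 = 1.
Hence |(9y + 2)/(y - 10) + 37| < 92|y − 8|/(2·1) = 46|y − 8|, which is < eps once |y − 8| < (1/46)eps.
Take delta = min(1, (1/46)eps). Then 0 < |y − 8| < delta forces both bounds, so |(9y + 2)/(y - 10) + 37| < eps.

delta = min(1, (1/46)eps)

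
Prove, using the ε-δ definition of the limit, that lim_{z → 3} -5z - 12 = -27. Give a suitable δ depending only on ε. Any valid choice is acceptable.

δ = ε/5

Let ε > 0. We need δ > 0 so that 0 < |z − 3| < δ implies |(-5z - 12) + 27| < ε.
|(-5z - 12) + 27| = |-5z + 15| = 5|z − 3|.
Thus it suffices that |z − 3| < ε/5.
Take δ = ε/5. If 0 < |z − 3| < δ then |(-5z - 12) + 27| = 5|z − 3| < 5·(ε/5) = ε.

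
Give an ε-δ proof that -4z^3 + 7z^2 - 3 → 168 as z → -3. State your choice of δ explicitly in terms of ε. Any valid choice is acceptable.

δ = min(1, ε/197)

Let ε > 0. We want δ > 0 such that 0 < |z + 3| < δ implies |(-4z^3 + 7z^2 - 3) − 168| < ε.
(-4z^3 + 7z^2 - 3) − 168 = -4z^3 + 7z^2 - 171 = (z + 3)(-4z^2 + 19z - 57).
So |(-4z^3 + 7z^2 - 3) − 168| = |z + 3|·|-4z^2 + 19z - 57|.
Assume first that |z + 3| < 1, so |z| < 4. Then |-4z^2 + 19z - 57| ≤ 4·4^2 + 19·4 + 57 = 197.
Hence |(-4z^3 + 7z^2 - 3) − 168| ≤ 197|z + 3| < ε provided |z + 3| < ε/197.
Choosing δ = min(1, ε/197) ensures both conditions, hence |(-4z^3 + 7z^2 - 3) − 168| < ε.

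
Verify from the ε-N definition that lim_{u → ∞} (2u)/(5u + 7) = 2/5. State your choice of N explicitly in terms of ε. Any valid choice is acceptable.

N = (14/25)/ε

Fix ε > 0. We seek N > 0 such that u > N implies |(2u)/(5u + 7) − (2/5)| < ε.
(2u)/(5u + 7) − (2/5) = (5(2u) − 2(5u + 7)) / (5(5u + 7)) = -14/(5(5u + 7)).
For u > 0 we have 5u + 7 > 5u, so |(2u)/(5u + 7) − (2/5)| = 14/(5(5u + 7)) < 14/(5·5u) = (14/25)/u.
Thus |(2u)/(5u + 7) − (2/5)| < ε whenever u > (14/25)/ε.
Take N = (14/25)/ε. If u > N then |(2u)/(5u + 7) − (2/5)| < (14/25)/u < ε.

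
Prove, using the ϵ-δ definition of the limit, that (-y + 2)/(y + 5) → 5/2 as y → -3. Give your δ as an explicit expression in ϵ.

Suppose ϵ > 0. We want δ > 0 with 0 < |y + 3| < δ ⇒ |(-y + 2)/(y + 5) − (5/2)| < ϵ.
Combining over a common denominator, (-y + 2)/(y + 5) − (5/2) = [(-y + 2)·2 − 5·(y + 5)] / [2·(y + 5)] = -7(y + 3) / (2(y + 5)).
So |(-y + 2)/(y + 5) − (5/2)| = 7|y + 3| / (2·|y + 5|).
Require δ ≤ 1, so |y + 5| ≥ |2| − |y + 3| > 2 − 1 = 1.
Hence |(-y + 2)/(y + 5) − (5/2)| < 7|y + 3|/(2·1) = (7/2)|y + 3|, which is < ϵ once |y + 3| < (2/7)ϵ.
Take δ = min(1, (2/7)ϵ). Then 0 < |y + 3| < δ forces both bounds, so |(-y + 2)/(y + 5) − (5/2)| < ϵ.

δ = min(1, (2/7)ϵ)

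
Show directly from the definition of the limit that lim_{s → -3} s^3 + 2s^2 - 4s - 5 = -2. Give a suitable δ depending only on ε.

Let ε > 0 be given. We want δ > 0 such that 0 < |s + 3| < δ implies |(s^3 + 2s^2 - 4s - 5) + 2| < ε.
(s^3 + 2s^2 - 4s - 5) + 2 = s^3 + 2s^2 - 4s - 3 = (s + 3)(s^2 - s - 1).
So |(s^3 + 2s^2 - 4s - 5) + 2| = |s + 3|·|s^2 - s - 1|.
Assume first that |s + 3| < 1, so |s| < 4. Then |s^2 - s - 1| ≤ 4^2 + 4 + 1 = 21.
Hence |(s^3 + 2s^2 - 4s - 5) + 2| ≤ 21|s + 3| < ε provided |s + 3| < ε/21.
Choosing δ = min(1, ε/21) ensures both conditions, hence |(s^3 + 2s^2 - 4s - 5) + 2| < ε.

δ = min(1, ε/21)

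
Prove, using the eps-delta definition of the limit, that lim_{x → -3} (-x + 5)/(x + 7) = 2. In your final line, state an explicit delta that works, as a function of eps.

Suppose eps > 0. We want delta > 0 with 0 < |x + 3| < delta ⇒ |(-x + 5)/(x + 7) − 2| < eps.
Combining over a common denominator, (-x + 5)/(x + 7) − 2 = [(-x + 5)·4 − 8·(x + 7)] / [4·(x + 7)] = -12(x + 3) / (4(x + 7)).
So |(-x + 5)/(x + 7) − 2| = 12|x + 3| / (4·|x + 7|).
Restrict delta ≤ 2. Then |x + 3| < 2 gives |x + 7| = |(x + 3) + 4| ≥ 4 − 2 = 2.
Hence |(-x + 5)/(x + 7) − 2| < 12|x + 3|/(4·2) = (3/2)|x + 3|, which is < eps once |x + 3| < (2/3)eps.
Take delta = min(2, (2/3)eps). Then 0 < |x + 3| < delta forces both bounds, so |(-x + 5)/(x + 7) − 2| < eps.

delta = min(2, (2/3)eps)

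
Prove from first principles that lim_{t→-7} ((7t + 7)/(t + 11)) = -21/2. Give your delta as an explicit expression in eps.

delta = min(2, (4/35)eps)

Let eps > 0 be given. We want delta > 0 with 0 < |t + 7| < delta ⇒ |(7t + 7)/(t + 11) + 21/2| < eps.
Combining over a common denominator, (7t + 7)/(t + 11) + 21/2 = [(7t + 7)·4 − (-42)·(t + 11)] / [4·(t + 11)] = 70(t + 7) / (4(t + 11)).
So |(7t + 7)/(t + 11) + 21/2| = 70|t + 7| / (4·|t + 11|).
Require delta ≤ 2, so |t + 11| ≥ |4| − |t + 7| > 4 − 2 = 2.
Hence |(7t + 7)/(t + 11) + 21/2| < 70|t + 7|/(4·2) = (35/4)|t + 7|, which is < eps once |t + 7| < (4/35)eps.
Take delta = min(2, (4/35)eps). Then 0 < |t + 7| < delta forces both bounds, so |(7t + 7)/(t + 11) + 21/2| < eps.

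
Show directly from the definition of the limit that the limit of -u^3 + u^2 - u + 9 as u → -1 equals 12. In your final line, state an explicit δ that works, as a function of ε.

δ = min(2, ε/18)

Suppose ε > 0. We want δ > 0 such that 0 < |u + 1| < δ implies |(-u^3 + u^2 - u + 9) − 12| < ε.
(-u^3 + u^2 - u + 9) − 12 = -u^3 + u^2 - u - 3 = (u + 1)(-u^2 + 2u - 3).
So |(-u^3 + u^2 - u + 9) − 12| = |u + 1|·|-u^2 + 2u - 3|.
Assume first that |u + 1| < 2, so |u| < 3. Then |-u^2 + 2u - 3| ≤ 3^2 + 2·3 + 3 = 18.
Hence |(-u^3 + u^2 - u + 9) − 12| ≤ 18|u + 1| < ε provided |u + 1| < ε/18.
Choosing δ = min(2, ε/18) ensures both conditions, hence |(-u^3 + u^2 - u + 9) − 12| < ε.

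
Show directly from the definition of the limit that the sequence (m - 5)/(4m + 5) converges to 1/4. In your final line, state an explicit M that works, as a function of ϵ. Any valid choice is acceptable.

M = (25/16)/ϵ

Suppose ϵ > 0. For m ≥ 1, |(m - 5)/(4m + 5) − (1/4)| = |-25|/(4(4m + 5)) = 25/(4(4m + 5)).
Since 4m + 5 ≥ 4m for m ≥ 1, this is ≤ 25/(4·4m) = (25/16)/m.
So |(m - 5)/(4m + 5) − (1/4)| < ϵ whenever m > (25/16)/ϵ.
Take M = (25/16)/ϵ. If m > M then |(m - 5)/(4m + 5) − (1/4)| ≤ (25/16)/m < ϵ.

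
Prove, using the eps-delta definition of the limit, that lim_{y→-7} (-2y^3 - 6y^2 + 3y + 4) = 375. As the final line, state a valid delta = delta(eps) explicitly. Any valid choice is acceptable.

delta = min(1, eps/245)

Let eps > 0. We want delta > 0 such that 0 < |y + 7| < delta implies |(-2y^3 - 6y^2 + 3y + 4) − 375| < eps.
(-2y^3 - 6y^2 + 3y + 4) − 375 = -2y^3 - 6y^2 + 3y - 371 = (y + 7)(-2y^2 + 8y - 53).
So |(-2y^3 - 6y^2 + 3y + 4) − 375| = |y + 7|·|-2y^2 + 8y - 53|.
Require delta ≤ 1. Then |y + 7| < 1 gives |y| < 8, and by the triangle inequality |-2y^2 + 8y - 53| ≤ 2·8^2 + 8·8 + 53 = 245.
Hence |(-2y^3 - 6y^2 + 3y + 4) − 375| ≤ 245|y + 7| < eps provided |y + 7| < eps/245.
Choosing delta = min(1, eps/245) ensures both conditions, hence |(-2y^3 - 6y^2 + 3y + 4) − 375| < eps.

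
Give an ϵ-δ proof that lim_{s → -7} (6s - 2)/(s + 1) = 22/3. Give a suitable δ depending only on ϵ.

δ = min(3, (9/4)ϵ)

Let ϵ > 0. We want δ > 0 with 0 < |s + 7| < δ ⇒ |(6s - 2)/(s + 1) − (22/3)| < ϵ.
Combining over a common denominator, (6s - 2)/(s + 1) − (22/3) = [(6s - 2)·(-6) − (-44)·(s + 1)] / [(-6)·(s + 1)] = 8(s + 7) / ((-6)(s + 1)).
So |(6s - 2)/(s + 1) − (22/3)| = 8|s + 7| / (6·|s + 1|).
Restrict δ ≤ 3. Then |s + 7| < 3 gives |s + 1| = |(s + 7) + (-6)| ≥ 6 − 3 = 3.
Hence |(6s - 2)/(s + 1) − (22/3)| < 8|s + 7|/(6·3) = (4/9)|s + 7|, which is < ϵ once |s + 7| < (9/4)ϵ.
Take δ = min(3, (9/4)ϵ). Then 0 < |s + 7| < δ forces both bounds, so |(6s - 2)/(s + 1) − (22/3)| < ϵ.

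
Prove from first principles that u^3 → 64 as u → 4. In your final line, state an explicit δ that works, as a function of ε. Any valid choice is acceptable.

Fix ε > 0. We seek δ > 0 with 0 < |u − 4| < δ ⇒ |u^3 − 64| < ε.
Factor: u^3 − 64 = (u − 4)(u^2 + 4u + 16), so |u^3 − 64| = |u − 4|·|u^2 + 4u + 16|.
Impose δ ≤ 2 so that |u| < 6; then |u^2 + 4u + 16| ≤ 76.
Hence |u^3 − 64| ≤ 76|u − 4|, which is < ε once |u − 4| < ε/76.
Take δ = min(2, ε/76). If 0 < |u − 4| < δ then both bounds hold and |u^3 − 64| ≤ 76|u − 4| < 76·(ε/76) = ε.

δ = min(2, ε/76)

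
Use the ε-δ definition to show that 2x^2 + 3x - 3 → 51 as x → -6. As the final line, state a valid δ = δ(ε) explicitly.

δ = min(1, ε/23)

Let ε > 0 be given. We want δ > 0 such that 0 < |x + 6| < δ implies |(2x^2 + 3x - 3) − 51| < ε.
(2x^2 + 3x - 3) − 51 = 2x^2 + 3x - 54 = (x + 6)(2x - 9).
So |(2x^2 + 3x - 3) − 51| = |x + 6|·|2x - 9|.
Require δ ≤ 1. Then |x + 6| < 1 gives |x| < 7, and by the triangle inequality |2x - 9| ≤ 2·7 + 9 = 23.
Hence |(2x^2 + 3x - 3) − 51| ≤ 23|x + 6| < ε provided |x + 6| < ε/23.
Take δ = min(1, ε/23). Then 0 < |x + 6| < δ gives both |x + 6| < 1 and |x + 6| < ε/23, so |(2x^2 + 3x - 3) − 51| < ε.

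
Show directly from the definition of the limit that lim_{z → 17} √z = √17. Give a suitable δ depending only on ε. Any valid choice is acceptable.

Let ε > 0. We want δ > 0 such that 0 < |z − 17| < δ implies |√z − √17| < ε.
Multiplying by the conjugate, |√z − √17| = |z − 17|/(√z + √17).
Restrict δ ≤ 17 so that |z − 17| < 17 forces z > 0, and then √z + √17 > √17.
Hence |√z − √17| < |z − 17|/√17, which is < ε once |z − 17| < √17·ε.
Take δ = min(17, √17·ε). If 0 < |z − 17| < δ then z > 0 and |√z − √17| < |z − 17|/√17 < ε.

δ = min(17, √17·ε)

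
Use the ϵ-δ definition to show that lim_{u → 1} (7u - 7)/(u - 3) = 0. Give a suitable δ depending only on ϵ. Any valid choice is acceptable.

δ = min(1, (1/7)ϵ)

Let ϵ > 0. We want δ > 0 with 0 < |u − 1| < δ ⇒ |(7u - 7)/(u - 3) − 0| < ϵ.
Combining over a common denominator, (7u - 7)/(u - 3) − 0 = [(7u - 7)·(-2) − 0·(u - 3)] / [(-2)·(u - 3)] = -14(u − 1) / ((-2)(u - 3)).
So |(7u - 7)/(u - 3) − 0| = 14|u − 1| / (2·|u − 3|).
Restrict δ ≤ 1. Then |u − 1| < 1 gives |u − 3| = |(u − 1) + (-2)| ≥ 2 − 1 = 1.
Hence |(7u - 7)/(u - 3) − 0| < 14|u − 1|/(2·1) = 7|u − 1|, which is < ϵ once |u − 1| < (1/7)ϵ.
Take δ = min(1, (1/7)ϵ). Then 0 < |u − 1| < δ forces both bounds, so |(7u - 7)/(u - 3) − 0| < ϵ.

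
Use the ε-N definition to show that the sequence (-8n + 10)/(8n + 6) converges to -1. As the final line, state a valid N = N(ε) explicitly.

Fix ε > 0. For n ≥ 1, |(-8n + 10)/(8n + 6) + 1| = |128|/(8(8n + 6)) = 128/(8(8n + 6)).
Since 8n + 6 ≥ 8n for n ≥ 1, this is ≤ 128/(8·8n) = 2/n.
So |(-8n + 10)/(8n + 6) + 1| < ε whenever n > 2/ε.
Take N = 2/ε. If n > N then |(-8n + 10)/(8n + 6) + 1| ≤ 2/n < ε.

N = 2/ε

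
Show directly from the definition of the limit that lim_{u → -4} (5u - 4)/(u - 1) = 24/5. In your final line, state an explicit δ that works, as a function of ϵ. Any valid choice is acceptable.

δ = min(5/2, (25/2)ϵ)

Fix ϵ > 0. We want δ > 0 with 0 < |u + 4| < δ ⇒ |(5u - 4)/(u - 1) − (24/5)| < ϵ.
Combining over a common denominator, (5u - 4)/(u - 1) − (24/5) = [(5u - 4)·(-5) − (-24)·(u - 1)] / [(-5)·(u - 1)] = -1(u + 4) / ((-5)(u - 1)).
So |(5u - 4)/(u - 1) − (24/5)| = |u + 4| / (5·|u − 1|).
Require δ ≤ 5/2, so |u − 1| ≥ |-5| − |u + 4| > 5 − 5/2 = 5/2.
Hence |(5u - 4)/(u - 1) − (24/5)| < |u + 4|/(5·(5/2)) = (2/25)|u + 4|, which is < ϵ once |u + 4| < (25/2)ϵ.
Take δ = min(5/2, (25/2)ϵ). Then 0 < |u + 4| < δ forces both bounds, so |(5u - 4)/(u - 1) − (24/5)| < ϵ.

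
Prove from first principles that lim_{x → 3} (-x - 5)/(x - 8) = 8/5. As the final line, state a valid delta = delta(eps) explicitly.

delta = min(5/2, (25/26)eps)

Let eps > 0 be given. We want delta > 0 with 0 < |x − 3| < delta ⇒ |(-x - 5)/(x - 8) − (8/5)| < eps.
Combining over a common denominator, (-x - 5)/(x - 8) − (8/5) = [(-x - 5)·(-5) − (-8)·(x - 8)] / [(-5)·(x - 8)] = 13(x − 3) / ((-5)(x - 8)).
So |(-x - 5)/(x - 8) − (8/5)| = 13|x − 3| / (5·|x − 8|).
Require delta ≤ 5/2, so |x − 8| ≥ |-5| − |x − 3| > 5 − 5/2 = 5/2.
Hence |(-x - 5)/(x - 8) − (8/5)| < 13|x − 3|/(5·(5/2)) = (26/25)|x − 3|, which is < eps once |x − 3| < (25/26)eps.
Take delta = min(5/2, (25/26)eps). Then 0 < |x − 3| < delta forces both bounds, so |(-x - 5)/(x - 8) − (8/5)| < eps.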